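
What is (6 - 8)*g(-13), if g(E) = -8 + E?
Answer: 42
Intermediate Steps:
(6 - 8)*g(-13) = (6 - 8)*(-8 - 13) = -2*(-21) = 42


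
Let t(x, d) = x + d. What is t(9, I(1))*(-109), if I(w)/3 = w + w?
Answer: -1635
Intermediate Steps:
I(w) = 6*w (I(w) = 3*(w + w) = 3*(2*w) = 6*w)
t(x, d) = d + x
t(9, I(1))*(-109) = (6*1 + 9)*(-109) = (6 + 9)*(-109) = 15*(-109) = -1635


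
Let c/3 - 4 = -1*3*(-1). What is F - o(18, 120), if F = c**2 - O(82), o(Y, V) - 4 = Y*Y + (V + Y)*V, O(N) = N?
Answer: -16529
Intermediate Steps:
o(Y, V) = 4 + Y**2 + V*(V + Y) (o(Y, V) = 4 + (Y*Y + (V + Y)*V) = 4 + (Y**2 + V*(V + Y)) = 4 + Y**2 + V*(V + Y))
c = 21 (c = 12 + 3*(-1*3*(-1)) = 12 + 3*(-3*(-1)) = 12 + 3*3 = 12 + 9 = 21)
F = 359 (F = 21**2 - 1*82 = 441 - 82 = 359)
F - o(18, 120) = 359 - (4 + 120**2 + 18**2 + 120*18) = 359 - (4 + 14400 + 324 + 2160) = 359 - 1*16888 = 359 - 16888 = -16529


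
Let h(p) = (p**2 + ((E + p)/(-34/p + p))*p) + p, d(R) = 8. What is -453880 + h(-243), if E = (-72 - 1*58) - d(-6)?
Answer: -23337789779/59015 ≈ -3.9546e+5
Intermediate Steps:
E = -138 (E = (-72 - 1*58) - 1*8 = (-72 - 58) - 8 = -130 - 8 = -138)
h(p) = p + p**2 + p*(-138 + p)/(p - 34/p) (h(p) = (p**2 + ((-138 + p)/(-34/p + p))*p) + p = (p**2 + ((-138 + p)/(p - 34/p))*p) + p = (p**2 + p*(-138 + p)/(p - 34/p)) + p = p + p**2 + p*(-138 + p)/(p - 34/p))
-453880 + h(-243) = -453880 - 243*(-34 + (-243)**3 - 172*(-243) + 2*(-243)**2)/(-34 + (-243)**2) = -453880 - 243*(-34 - 14348907 + 41796 + 2*59049)/(-34 + 59049) = -453880 - 243*(-34 - 14348907 + 41796 + 118098)/59015 = -453880 - 243*1/59015*(-14189047) = -453880 + 3447938421/59015 = -23337789779/59015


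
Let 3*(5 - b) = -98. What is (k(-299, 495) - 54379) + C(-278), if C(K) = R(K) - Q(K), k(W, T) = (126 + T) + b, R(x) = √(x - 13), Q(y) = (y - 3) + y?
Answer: -159484/3 + I*√291 ≈ -53161.0 + 17.059*I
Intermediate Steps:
Q(y) = -3 + 2*y (Q(y) = (-3 + y) + y = -3 + 2*y)
b = 113/3 (b = 5 - ⅓*(-98) = 5 + 98/3 = 113/3 ≈ 37.667)
R(x) = √(-13 + x)
k(W, T) = 491/3 + T (k(W, T) = (126 + T) + 113/3 = 491/3 + T)
C(K) = 3 + √(-13 + K) - 2*K (C(K) = √(-13 + K) - (-3 + 2*K) = √(-13 + K) + (3 - 2*K) = 3 + √(-13 + K) - 2*K)
(k(-299, 495) - 54379) + C(-278) = ((491/3 + 495) - 54379) + (3 + √(-13 - 278) - 2*(-278)) = (1976/3 - 54379) + (3 + √(-291) + 556) = -161161/3 + (3 + I*√291 + 556) = -161161/3 + (559 + I*√291) = -159484/3 + I*√291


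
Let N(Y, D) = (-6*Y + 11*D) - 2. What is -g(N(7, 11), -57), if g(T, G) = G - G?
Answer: 0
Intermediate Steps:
N(Y, D) = -2 - 6*Y + 11*D
g(T, G) = 0
-g(N(7, 11), -57) = -1*0 = 0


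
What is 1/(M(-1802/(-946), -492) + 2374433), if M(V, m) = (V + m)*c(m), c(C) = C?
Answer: 473/1237159789 ≈ 3.8233e-7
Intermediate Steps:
M(V, m) = m*(V + m) (M(V, m) = (V + m)*m = m*(V + m))
1/(M(-1802/(-946), -492) + 2374433) = 1/(-492*(-1802/(-946) - 492) + 2374433) = 1/(-492*(-1802*(-1/946) - 492) + 2374433) = 1/(-492*(901/473 - 492) + 2374433) = 1/(-492*(-231815/473) + 2374433) = 1/(114052980/473 + 2374433) = 1/(1237159789/473) = 473/1237159789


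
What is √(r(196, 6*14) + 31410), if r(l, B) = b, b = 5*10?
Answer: 22*√65 ≈ 177.37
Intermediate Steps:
b = 50
r(l, B) = 50
√(r(196, 6*14) + 31410) = √(50 + 31410) = √31460 = 22*√65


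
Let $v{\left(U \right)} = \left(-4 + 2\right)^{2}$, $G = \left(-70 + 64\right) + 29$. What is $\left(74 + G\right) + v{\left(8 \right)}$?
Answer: $101$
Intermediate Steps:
$G = 23$ ($G = -6 + 29 = 23$)
$v{\left(U \right)} = 4$ ($v{\left(U \right)} = \left(-2\right)^{2} = 4$)
$\left(74 + G\right) + v{\left(8 \right)} = \left(74 + 23\right) + 4 = 97 + 4 = 101$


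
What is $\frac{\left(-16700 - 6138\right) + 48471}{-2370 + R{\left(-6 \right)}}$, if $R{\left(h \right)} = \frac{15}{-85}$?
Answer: $- \frac{435761}{40293} \approx -10.815$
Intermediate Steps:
$R{\left(h \right)} = - \frac{3}{17}$ ($R{\left(h \right)} = 15 \left(- \frac{1}{85}\right) = - \frac{3}{17}$)
$\frac{\left(-16700 - 6138\right) + 48471}{-2370 + R{\left(-6 \right)}} = \frac{\left(-16700 - 6138\right) + 48471}{-2370 - \frac{3}{17}} = \frac{-22838 + 48471}{- \frac{40293}{17}} = 25633 \left(- \frac{17}{40293}\right) = - \frac{435761}{40293}$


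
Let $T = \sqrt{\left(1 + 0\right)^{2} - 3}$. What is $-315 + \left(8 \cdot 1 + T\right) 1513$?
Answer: $11789 + 1513 i \sqrt{2} \approx 11789.0 + 2139.7 i$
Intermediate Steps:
$T = i \sqrt{2}$ ($T = \sqrt{1^{2} - 3} = \sqrt{1 - 3} = \sqrt{-2} = i \sqrt{2} \approx 1.4142 i$)
$-315 + \left(8 \cdot 1 + T\right) 1513 = -315 + \left(8 \cdot 1 + i \sqrt{2}\right) 1513 = -315 + \left(8 + i \sqrt{2}\right) 1513 = -315 + \left(12104 + 1513 i \sqrt{2}\right) = 11789 + 1513 i \sqrt{2}$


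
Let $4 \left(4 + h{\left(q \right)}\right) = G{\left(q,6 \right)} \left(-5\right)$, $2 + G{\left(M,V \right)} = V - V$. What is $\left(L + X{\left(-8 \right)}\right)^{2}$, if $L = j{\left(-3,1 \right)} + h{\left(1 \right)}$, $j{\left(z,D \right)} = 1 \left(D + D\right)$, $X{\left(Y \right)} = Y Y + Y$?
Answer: $\frac{12769}{4} \approx 3192.3$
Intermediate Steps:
$X{\left(Y \right)} = Y + Y^{2}$ ($X{\left(Y \right)} = Y^{2} + Y = Y + Y^{2}$)
$G{\left(M,V \right)} = -2$ ($G{\left(M,V \right)} = -2 + \left(V - V\right) = -2 + 0 = -2$)
$h{\left(q \right)} = - \frac{3}{2}$ ($h{\left(q \right)} = -4 + \frac{\left(-2\right) \left(-5\right)}{4} = -4 + \frac{1}{4} \cdot 10 = -4 + \frac{5}{2} = - \frac{3}{2}$)
$j{\left(z,D \right)} = 2 D$ ($j{\left(z,D \right)} = 1 \cdot 2 D = 2 D$)
$L = \frac{1}{2}$ ($L = 2 \cdot 1 - \frac{3}{2} = 2 - \frac{3}{2} = \frac{1}{2} \approx 0.5$)
$\left(L + X{\left(-8 \right)}\right)^{2} = \left(\frac{1}{2} - 8 \left(1 - 8\right)\right)^{2} = \left(\frac{1}{2} - -56\right)^{2} = \left(\frac{1}{2} + 56\right)^{2} = \left(\frac{113}{2}\right)^{2} = \frac{12769}{4}$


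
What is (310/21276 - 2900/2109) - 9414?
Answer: -70412905231/7478514 ≈ -9415.4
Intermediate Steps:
(310/21276 - 2900/2109) - 9414 = (310*(1/21276) - 2900*1/2109) - 9414 = (155/10638 - 2900/2109) - 9414 = -10174435/7478514 - 9414 = -70412905231/7478514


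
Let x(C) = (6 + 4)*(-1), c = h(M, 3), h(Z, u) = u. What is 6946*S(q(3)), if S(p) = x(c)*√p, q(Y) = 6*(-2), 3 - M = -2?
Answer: -138920*I*√3 ≈ -2.4062e+5*I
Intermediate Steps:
M = 5 (M = 3 - 1*(-2) = 3 + 2 = 5)
c = 3
q(Y) = -12
x(C) = -10 (x(C) = 10*(-1) = -10)
S(p) = -10*√p
6946*S(q(3)) = 6946*(-20*I*√3) = -138920*I*√3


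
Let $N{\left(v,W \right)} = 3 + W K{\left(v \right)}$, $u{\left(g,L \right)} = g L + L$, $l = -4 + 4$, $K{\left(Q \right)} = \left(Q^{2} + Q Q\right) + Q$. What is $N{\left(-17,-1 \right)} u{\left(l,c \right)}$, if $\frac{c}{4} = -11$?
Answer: $24552$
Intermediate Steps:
$c = -44$ ($c = 4 \left(-11\right) = -44$)
$K{\left(Q \right)} = Q + 2 Q^{2}$ ($K{\left(Q \right)} = \left(Q^{2} + Q^{2}\right) + Q = 2 Q^{2} + Q = Q + 2 Q^{2}$)
$l = 0$
$u{\left(g,L \right)} = L + L g$ ($u{\left(g,L \right)} = L g + L = L + L g$)
$N{\left(v,W \right)} = 3 + W v \left(1 + 2 v\right)$
$N{\left(-17,-1 \right)} u{\left(l,c \right)} = \left(3 - - 17 \left(1 + 2 \left(-17\right)\right)\right) \left(- 44 \left(1 + 0\right)\right) = \left(3 - - 17 \left(1 - 34\right)\right) \left(\left(-44\right) 1\right) = \left(3 - \left(-17\right) \left(-33\right)\right) \left(-44\right) = \left(3 - 561\right) \left(-44\right) = \left(-558\right) \left(-44\right) = 24552$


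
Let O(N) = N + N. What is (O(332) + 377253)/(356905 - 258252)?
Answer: 377917/98653 ≈ 3.8308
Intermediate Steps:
O(N) = 2*N
(O(332) + 377253)/(356905 - 258252) = (2*332 + 377253)/(356905 - 258252) = (664 + 377253)/98653 = 377917*(1/98653) = 377917/98653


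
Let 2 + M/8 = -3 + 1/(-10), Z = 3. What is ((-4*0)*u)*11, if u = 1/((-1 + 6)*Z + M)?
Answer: 0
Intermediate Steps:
M = -204/5 (M = -16 + 8*(-3 + 1/(-10)) = -16 + 8*(-3 - ⅒) = -16 + 8*(-31/10) = -16 - 124/5 = -204/5 ≈ -40.800)
u = -5/129 (u = 1/((-1 + 6)*3 - 204/5) = 1/(5*3 - 204/5) = 1/(15 - 204/5) = 1/(-129/5) = -5/129 ≈ -0.038760)
((-4*0)*u)*11 = (-4*0*(-5/129))*11 = (0*(-5/129))*11 = 0*11 = 0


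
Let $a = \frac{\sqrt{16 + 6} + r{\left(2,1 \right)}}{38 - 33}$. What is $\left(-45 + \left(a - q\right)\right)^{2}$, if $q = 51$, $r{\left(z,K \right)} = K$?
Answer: $\frac{\left(479 - \sqrt{22}\right)^{2}}{25} \approx 8998.8$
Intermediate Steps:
$a = \frac{1}{5} + \frac{\sqrt{22}}{5}$ ($a = \frac{\sqrt{16 + 6} + 1}{38 - 33} = \frac{\sqrt{22} + 1}{5} = \left(1 + \sqrt{22}\right) \frac{1}{5} = \frac{1}{5} + \frac{\sqrt{22}}{5} \approx 1.1381$)
$\left(-45 + \left(a - q\right)\right)^{2} = \left(-45 + \left(\left(\frac{1}{5} + \frac{\sqrt{22}}{5}\right) - 51\right)\right)^{2} = \left(-45 - \left(\frac{254}{5} - \frac{\sqrt{22}}{5}\right)\right)^{2} = \left(- \frac{479}{5} + \frac{\sqrt{22}}{5}\right)^{2}$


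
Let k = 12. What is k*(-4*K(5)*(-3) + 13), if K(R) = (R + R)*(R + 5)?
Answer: 14556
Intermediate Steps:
K(R) = 2*R*(5 + R) (K(R) = (2*R)*(5 + R) = 2*R*(5 + R))
k*(-4*K(5)*(-3) + 13) = 12*(-8*5*(5 + 5)*(-3) + 13) = 12*(-8*5*10*(-3) + 13) = 12*(-4*100*(-3) + 13) = 12*(-400*(-3) + 13) = 12*(1200 + 13) = 12*1213 = 14556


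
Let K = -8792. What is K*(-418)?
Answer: 3675056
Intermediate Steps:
K*(-418) = -8792*(-418) = 3675056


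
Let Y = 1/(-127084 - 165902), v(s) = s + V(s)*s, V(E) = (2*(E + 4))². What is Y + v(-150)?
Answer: -3747217693501/292986 ≈ -1.2790e+7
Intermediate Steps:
V(E) = (8 + 2*E)² (V(E) = (2*(4 + E))² = (8 + 2*E)²)
v(s) = s + 4*s*(4 + s)² (v(s) = s + (4*(4 + s)²)*s = s + 4*s*(4 + s)²)
Y = -1/292986 (Y = 1/(-292986) = -1/292986 ≈ -3.4131e-6)
Y + v(-150) = -1/292986 - 150*(1 + 4*(4 - 150)²) = -1/292986 - 150*(1 + 4*(-146)²) = -1/292986 - 150*(1 + 4*21316) = -1/292986 - 150*(1 + 85264) = -1/292986 - 150*85265 = -1/292986 - 12789750 = -3747217693501/292986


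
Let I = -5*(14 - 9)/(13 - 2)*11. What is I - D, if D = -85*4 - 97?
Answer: 412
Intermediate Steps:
D = -437 (D = -340 - 97 = -437)
I = -25 (I = -25/11*11 = -25)
I - D = -25 - 1*(-437) = -25 + 437 = 412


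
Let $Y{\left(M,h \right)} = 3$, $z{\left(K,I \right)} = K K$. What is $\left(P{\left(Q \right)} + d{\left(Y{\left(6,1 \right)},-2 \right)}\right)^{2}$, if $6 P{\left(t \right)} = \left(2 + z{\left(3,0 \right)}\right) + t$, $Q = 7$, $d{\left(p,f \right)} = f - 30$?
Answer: $841$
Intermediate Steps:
$z{\left(K,I \right)} = K^{2}$
$d{\left(p,f \right)} = -30 + f$ ($d{\left(p,f \right)} = f - 30 = -30 + f$)
$P{\left(t \right)} = \frac{11}{6} + \frac{t}{6}$ ($P{\left(t \right)} = \frac{\left(2 + 3^{2}\right) + t}{6} = \frac{\left(2 + 9\right) + t}{6} = \frac{11 + t}{6} = \frac{11}{6} + \frac{t}{6}$)
$\left(P{\left(Q \right)} + d{\left(Y{\left(6,1 \right)},-2 \right)}\right)^{2} = \left(\left(\frac{11}{6} + \frac{1}{6} \cdot 7\right) - 32\right)^{2} = \left(\left(\frac{11}{6} + \frac{7}{6}\right) - 32\right)^{2} = \left(3 - 32\right)^{2} = \left(-29\right)^{2} = 841$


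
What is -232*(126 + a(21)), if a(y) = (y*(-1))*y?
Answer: 73080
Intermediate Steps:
a(y) = -y² (a(y) = (-y)*y = -y²)
-232*(126 + a(21)) = -232*(126 - 1*21²) = -232*(126 - 1*441) = -232*(126 - 441) = -232*(-315) = 73080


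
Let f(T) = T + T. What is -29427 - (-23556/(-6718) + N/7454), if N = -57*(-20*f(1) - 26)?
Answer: -368446621896/12518993 ≈ -29431.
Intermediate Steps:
f(T) = 2*T
N = 3762 (N = -57*(-40 - 26) = -57*(-66) = 3762)
-29427 - (-23556/(-6718) + N/7454) = -29427 - (-23556/(-6718) + 3762/7454) = -29427 - (-23556*(-1/6718) + 3762*(1/7454)) = -29427 - (11778/3359 + 1881/3727) = -29427 - 1*50214885/12518993 = -29427 - 50214885/12518993 = -368446621896/12518993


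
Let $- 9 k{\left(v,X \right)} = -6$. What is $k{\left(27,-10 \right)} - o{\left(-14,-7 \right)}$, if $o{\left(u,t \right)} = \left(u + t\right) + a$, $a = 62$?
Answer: $- \frac{121}{3} \approx -40.333$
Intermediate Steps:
$k{\left(v,X \right)} = \frac{2}{3}$ ($k{\left(v,X \right)} = \left(- \frac{1}{9}\right) \left(-6\right) = \frac{2}{3}$)
$o{\left(u,t \right)} = 62 + t + u$ ($o{\left(u,t \right)} = \left(u + t\right) + 62 = \left(t + u\right) + 62 = 62 + t + u$)
$k{\left(27,-10 \right)} - o{\left(-14,-7 \right)} = \frac{2}{3} - \left(62 - 7 - 14\right) = \frac{2}{3} - 41 = - \frac{121}{3}$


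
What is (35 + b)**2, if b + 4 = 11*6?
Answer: 9409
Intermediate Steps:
b = 62 (b = -4 + 11*6 = -4 + 66 = 62)
(35 + b)**2 = (35 + 62)**2 = 97**2 = 9409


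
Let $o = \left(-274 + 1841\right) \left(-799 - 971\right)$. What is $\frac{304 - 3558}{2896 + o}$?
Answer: $\frac{1627}{1385347} \approx 0.0011744$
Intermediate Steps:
$o = -2773590$ ($o = 1567 \left(-1770\right) = -2773590$)
$\frac{304 - 3558}{2896 + o} = \frac{304 - 3558}{2896 - 2773590} = - \frac{3254}{-2770694} = \left(-3254\right) \left(- \frac{1}{2770694}\right) = \frac{1627}{1385347}$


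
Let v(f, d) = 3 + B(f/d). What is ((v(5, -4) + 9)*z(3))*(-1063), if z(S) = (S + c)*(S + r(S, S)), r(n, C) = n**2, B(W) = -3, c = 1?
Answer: -459216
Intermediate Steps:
z(S) = (1 + S)*(S + S**2) (z(S) = (S + 1)*(S + S**2) = (1 + S)*(S + S**2))
v(f, d) = 0 (v(f, d) = 3 - 3 = 0)
((v(5, -4) + 9)*z(3))*(-1063) = ((0 + 9)*(3*(1 + 3**2 + 2*3)))*(-1063) = (9*(3*(1 + 9 + 6)))*(-1063) = (9*(3*16))*(-1063) = (9*48)*(-1063) = 432*(-1063) = -459216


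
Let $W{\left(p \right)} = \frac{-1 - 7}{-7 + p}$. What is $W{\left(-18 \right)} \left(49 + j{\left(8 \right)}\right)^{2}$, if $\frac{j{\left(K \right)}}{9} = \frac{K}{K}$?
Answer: $\frac{26912}{25} \approx 1076.5$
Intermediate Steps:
$j{\left(K \right)} = 9$ ($j{\left(K \right)} = 9 \frac{K}{K} = 9 \cdot 1 = 9$)
$W{\left(p \right)} = - \frac{8}{-7 + p}$
$W{\left(-18 \right)} \left(49 + j{\left(8 \right)}\right)^{2} = - \frac{8}{-7 - 18} \left(49 + 9\right)^{2} = - \frac{8}{-25} \cdot 58^{2} = \left(-8\right) \left(- \frac{1}{25}\right) 3364 = \frac{8}{25} \cdot 3364 = \frac{26912}{25}$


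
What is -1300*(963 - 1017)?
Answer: 70200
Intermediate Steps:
-1300*(963 - 1017) = -1300*(-54) = 70200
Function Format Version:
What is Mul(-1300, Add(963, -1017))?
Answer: 70200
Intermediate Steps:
Mul(-1300, Add(963, -1017)) = Mul(-1300, -54) = 70200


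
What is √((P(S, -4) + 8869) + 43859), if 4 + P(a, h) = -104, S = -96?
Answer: 2*√13155 ≈ 229.39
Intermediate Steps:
P(a, h) = -108 (P(a, h) = -4 - 104 = -108)
√((P(S, -4) + 8869) + 43859) = √((-108 + 8869) + 43859) = √(8761 + 43859) = √52620 = 2*√13155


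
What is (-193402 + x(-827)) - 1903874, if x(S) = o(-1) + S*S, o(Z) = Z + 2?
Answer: -1413346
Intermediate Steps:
o(Z) = 2 + Z
x(S) = 1 + S² (x(S) = (2 - 1) + S*S = 1 + S²)
(-193402 + x(-827)) - 1903874 = (-193402 + (1 + (-827)²)) - 1903874 = (-193402 + (1 + 683929)) - 1903874 = (-193402 + 683930) - 1903874 = 490528 - 1903874 = -1413346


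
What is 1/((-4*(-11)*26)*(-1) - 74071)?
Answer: -1/75215 ≈ -1.3295e-5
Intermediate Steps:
1/((-4*(-11)*26)*(-1) - 74071) = 1/((44*26)*(-1) - 74071) = 1/(1144*(-1) - 74071) = 1/(-1144 - 74071) = 1/(-75215) = -1/75215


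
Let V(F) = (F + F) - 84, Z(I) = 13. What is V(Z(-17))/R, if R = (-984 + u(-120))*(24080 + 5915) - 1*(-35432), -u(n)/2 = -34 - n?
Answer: 29/17319394 ≈ 1.6744e-6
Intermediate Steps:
u(n) = 68 + 2*n (u(n) = -2*(-34 - n) = 68 + 2*n)
V(F) = -84 + 2*F (V(F) = 2*F - 84 = -84 + 2*F)
R = -34638788 (R = (-984 + (68 + 2*(-120)))*(24080 + 5915) - 1*(-35432) = (-984 + (68 - 240))*29995 + 35432 = (-984 - 172)*29995 + 35432 = -1156*29995 + 35432 = -34674220 + 35432 = -34638788)
V(Z(-17))/R = (-84 + 2*13)/(-34638788) = (-84 + 26)*(-1/34638788) = -58*(-1/34638788) = 29/17319394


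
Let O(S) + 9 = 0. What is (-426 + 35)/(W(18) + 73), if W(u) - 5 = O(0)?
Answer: -17/3 ≈ -5.6667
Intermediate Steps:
O(S) = -9 (O(S) = -9 + 0 = -9)
W(u) = -4 (W(u) = 5 - 9 = -4)
(-426 + 35)/(W(18) + 73) = (-426 + 35)/(-4 + 73) = -391/69 = -391*1/69 = -17/3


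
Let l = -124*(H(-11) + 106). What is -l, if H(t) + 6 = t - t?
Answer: 12400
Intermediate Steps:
H(t) = -6 (H(t) = -6 + (t - t) = -6 + 0 = -6)
l = -12400 (l = -124*(-6 + 106) = -124*100 = -12400)
-l = -1*(-12400) = 12400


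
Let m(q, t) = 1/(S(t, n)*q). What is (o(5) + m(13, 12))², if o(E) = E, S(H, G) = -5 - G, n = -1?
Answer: 67081/2704 ≈ 24.808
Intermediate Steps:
m(q, t) = -1/(4*q) (m(q, t) = 1/((-5 - 1*(-1))*q) = 1/((-5 + 1)*q) = 1/(-4*q) = -1/(4*q))
(o(5) + m(13, 12))² = (5 - ¼/13)² = (5 - ¼*1/13)² = (5 - 1/52)² = (259/52)² = 67081/2704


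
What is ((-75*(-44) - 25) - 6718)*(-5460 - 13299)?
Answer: 64587237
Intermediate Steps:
((-75*(-44) - 25) - 6718)*(-5460 - 13299) = ((3300 - 25) - 6718)*(-18759) = (3275 - 6718)*(-18759) = -3443*(-18759) = 64587237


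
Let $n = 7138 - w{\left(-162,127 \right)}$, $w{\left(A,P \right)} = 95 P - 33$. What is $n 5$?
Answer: $-24470$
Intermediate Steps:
$w{\left(A,P \right)} = -33 + 95 P$
$n = -4894$ ($n = 7138 - \left(-33 + 95 \cdot 127\right) = 7138 - \left(-33 + 12065\right) = 7138 - 12032 = -4894$)
$n 5 = \left(-4894\right) 5 = -24470$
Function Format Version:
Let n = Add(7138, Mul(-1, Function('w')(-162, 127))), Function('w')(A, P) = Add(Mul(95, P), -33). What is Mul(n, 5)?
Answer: -24470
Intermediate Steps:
Function('w')(A, P) = Add(-33, Mul(95, P))
n = -4894 (n = Add(7138, Mul(-1, Add(-33, Mul(95, 127)))) = Add(7138, Mul(-1, Add(-33, 12065))) = Add(7138, Mul(-1, 12032)) = Add(7138, -12032) = -4894)
Mul(n, 5) = Mul(-4894, 5) = -24470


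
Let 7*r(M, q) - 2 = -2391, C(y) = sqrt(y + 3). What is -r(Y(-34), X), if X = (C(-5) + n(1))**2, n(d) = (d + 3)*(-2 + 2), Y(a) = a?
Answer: 2389/7 ≈ 341.29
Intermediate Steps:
n(d) = 0 (n(d) = (3 + d)*0 = 0)
C(y) = sqrt(3 + y)
X = -2 (X = (sqrt(3 - 5) + 0)**2 = (sqrt(-2) + 0)**2 = (I*sqrt(2) + 0)**2 = (I*sqrt(2))**2 = -2)
r(M, q) = -2389/7 (r(M, q) = 2/7 + (1/7)*(-2391) = 2/7 - 2391/7 = -2389/7)
-r(Y(-34), X) = -1*(-2389/7) = 2389/7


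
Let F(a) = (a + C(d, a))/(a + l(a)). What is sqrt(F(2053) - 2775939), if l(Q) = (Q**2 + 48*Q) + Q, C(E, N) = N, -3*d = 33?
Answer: I*sqrt(12276892800645)/2103 ≈ 1666.1*I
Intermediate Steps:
d = -11 (d = -1/3*33 = -11)
l(Q) = Q**2 + 49*Q
F(a) = 2*a/(a + a*(49 + a)) (F(a) = (a + a)/(a + a*(49 + a)) = (2*a)/(a + a*(49 + a)) = 2*a/(a + a*(49 + a)))
sqrt(F(2053) - 2775939) = sqrt(2/(50 + 2053) - 2775939) = sqrt(2/2103 - 2775939) = sqrt(-5837799715/2103) = I*sqrt(12276892800645)/2103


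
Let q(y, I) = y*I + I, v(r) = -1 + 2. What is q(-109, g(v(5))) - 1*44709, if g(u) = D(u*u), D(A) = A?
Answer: -44817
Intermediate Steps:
v(r) = 1
g(u) = u² (g(u) = u*u = u²)
q(y, I) = I + I*y (q(y, I) = I*y + I = I + I*y)
q(-109, g(v(5))) - 1*44709 = 1²*(1 - 109) - 1*44709 = 1*(-108) - 44709 = -108 - 44709 = -44817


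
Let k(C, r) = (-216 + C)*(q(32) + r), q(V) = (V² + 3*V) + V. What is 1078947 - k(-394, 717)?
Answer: 2219037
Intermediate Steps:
q(V) = V² + 4*V
k(C, r) = (-216 + C)*(1152 + r) (k(C, r) = (-216 + C)*(32*(4 + 32) + r) = (-216 + C)*(32*36 + r) = (-216 + C)*(1152 + r))
1078947 - k(-394, 717) = 1078947 - (-248832 - 216*717 + 1152*(-394) - 394*717) = 1078947 - (-248832 - 154872 - 453888 - 282498) = 1078947 - 1*(-1140090) = 1078947 + 1140090 = 2219037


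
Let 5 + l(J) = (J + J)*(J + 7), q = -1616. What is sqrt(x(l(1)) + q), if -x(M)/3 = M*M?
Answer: I*sqrt(1979) ≈ 44.486*I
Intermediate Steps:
l(J) = -5 + 2*J*(7 + J) (l(J) = -5 + (J + J)*(J + 7) = -5 + (2*J)*(7 + J) = -5 + 2*J*(7 + J))
x(M) = -3*M**2 (x(M) = -3*M*M = -3*M**2)
sqrt(x(l(1)) + q) = sqrt(-3*(-5 + 2*1**2 + 14*1)**2 - 1616) = sqrt(-3*(-5 + 2*1 + 14)**2 - 1616) = sqrt(-3*(-5 + 2 + 14)**2 - 1616) = sqrt(-3*11**2 - 1616) = sqrt(-3*121 - 1616) = sqrt(-363 - 1616) = sqrt(-1979) = I*sqrt(1979)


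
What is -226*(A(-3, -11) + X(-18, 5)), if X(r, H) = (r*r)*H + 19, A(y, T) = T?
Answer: -367928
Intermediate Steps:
X(r, H) = 19 + H*r² (X(r, H) = r²*H + 19 = H*r² + 19 = 19 + H*r²)
-226*(A(-3, -11) + X(-18, 5)) = -226*(-11 + (19 + 5*(-18)²)) = -226*(-11 + (19 + 5*324)) = -226*(-11 + (19 + 1620)) = -226*(-11 + 1639) = -226*1628 = -367928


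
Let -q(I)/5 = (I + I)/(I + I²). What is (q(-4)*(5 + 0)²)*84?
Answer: 7000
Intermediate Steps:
q(I) = -10*I/(I + I²) (q(I) = -5*(I + I)/(I + I²) = -5*2*I/(I + I²) = -10*I/(I + I²))
(q(-4)*(5 + 0)²)*84 = ((-10/(1 - 4))*(5 + 0)²)*84 = (-10/(-3)*5²)*84 = (-10*(-⅓)*25)*84 = ((10/3)*25)*84 = (250/3)*84 = 7000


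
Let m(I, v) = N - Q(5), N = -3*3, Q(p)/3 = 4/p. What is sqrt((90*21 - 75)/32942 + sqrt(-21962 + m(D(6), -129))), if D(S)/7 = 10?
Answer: sqrt(1494743250 + 5425876820*I*sqrt(549335))/164710 ≈ 8.6107 + 8.6075*I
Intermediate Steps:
D(S) = 70 (D(S) = 7*10 = 70)
Q(p) = 12/p (Q(p) = 3*(4/p) = 12/p)
N = -9
m(I, v) = -57/5 (m(I, v) = -9 - 12/5 = -57/5)
sqrt((90*21 - 75)/32942 + sqrt(-21962 + m(D(6), -129))) = sqrt((90*21 - 75)/32942 + sqrt(-21962 - 57/5)) = sqrt((1890 - 75)*(1/32942) + sqrt(-109867/5)) = sqrt(1815*(1/32942) + I*sqrt(549335)/5) = sqrt(1815/32942 + I*sqrt(549335)/5)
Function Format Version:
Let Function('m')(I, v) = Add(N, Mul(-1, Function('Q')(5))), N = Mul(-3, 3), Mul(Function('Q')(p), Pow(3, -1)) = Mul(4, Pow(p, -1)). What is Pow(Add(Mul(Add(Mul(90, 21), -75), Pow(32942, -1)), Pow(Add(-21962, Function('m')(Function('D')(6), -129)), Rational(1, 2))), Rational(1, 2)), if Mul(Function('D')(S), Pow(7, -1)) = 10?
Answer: Mul(Rational(1, 164710), Pow(Add(1494743250, Mul(5425876820, I, Pow(549335, Rational(1, 2)))), Rational(1, 2))) ≈ Add(8.6107, Mul(8.6075, I))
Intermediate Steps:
Function('D')(S) = 70 (Function('D')(S) = Mul(7, 10) = 70)
Function('Q')(p) = Mul(12, Pow(p, -1)) (Function('Q')(p) = Mul(3, Mul(4, Pow(p, -1))) = Mul(12, Pow(p, -1)))
N = -9
Function('m')(I, v) = Rational(-57, 5) (Function('m')(I, v) = Add(-9, Mul(-1, Mul(12, Pow(5, -1)))) = Add(-9, Mul(-1, Mul(12, Rational(1, 5)))) = Add(-9, Mul(-1, Rational(12, 5))) = Add(-9, Rational(-12, 5)) = Rational(-57, 5))
Pow(Add(Mul(Add(Mul(90, 21), -75), Pow(32942, -1)), Pow(Add(-21962, Function('m')(Function('D')(6), -129)), Rational(1, 2))), Rational(1, 2)) = Pow(Add(Mul(Add(Mul(90, 21), -75), Pow(32942, -1)), Pow(Add(-21962, Rational(-57, 5)), Rational(1, 2))), Rational(1, 2)) = Pow(Add(Mul(Add(1890, -75), Rational(1, 32942)), Pow(Rational(-109867, 5), Rational(1, 2))), Rational(1, 2)) = Pow(Add(Mul(1815, Rational(1, 32942)), Mul(Rational(1, 5), I, Pow(549335, Rational(1, 2)))), Rational(1, 2)) = Pow(Add(Rational(1815, 32942), Mul(Rational(1, 5), I, Pow(549335, Rational(1, 2)))), Rational(1, 2))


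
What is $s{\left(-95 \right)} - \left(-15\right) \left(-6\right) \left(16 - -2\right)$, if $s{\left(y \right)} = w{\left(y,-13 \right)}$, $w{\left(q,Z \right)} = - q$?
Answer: $-1525$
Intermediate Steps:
$s{\left(y \right)} = - y$
$s{\left(-95 \right)} - \left(-15\right) \left(-6\right) \left(16 - -2\right) = \left(-1\right) \left(-95\right) - \left(-15\right) \left(-6\right) \left(16 - -2\right) = 95 - 90 \left(16 + 2\right) = 95 - 90 \cdot 18 = 95 - 1620 = -1525$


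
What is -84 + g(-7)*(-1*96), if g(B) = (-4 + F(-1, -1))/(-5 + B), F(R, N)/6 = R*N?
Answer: -68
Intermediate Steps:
F(R, N) = 6*N*R (F(R, N) = 6*(R*N) = 6*(N*R) = 6*N*R)
g(B) = 2/(-5 + B) (g(B) = (-4 + 6*(-1)*(-1))/(-5 + B) = (-4 + 6)/(-5 + B) = 2/(-5 + B))
-84 + g(-7)*(-1*96) = -84 + (2/(-5 - 7))*(-1*96) = -84 + (2/(-12))*(-96) = -84 + (2*(-1/12))*(-96) = -84 - ⅙*(-96) = -84 + 16 = -68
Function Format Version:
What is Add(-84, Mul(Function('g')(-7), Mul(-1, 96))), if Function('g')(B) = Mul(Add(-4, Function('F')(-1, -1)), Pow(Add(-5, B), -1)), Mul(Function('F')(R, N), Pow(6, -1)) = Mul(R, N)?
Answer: -68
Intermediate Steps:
Function('F')(R, N) = Mul(6, N, R) (Function('F')(R, N) = Mul(6, Mul(R, N)) = Mul(6, Mul(N, R)) = Mul(6, N, R))
Function('g')(B) = Mul(2, Pow(Add(-5, B), -1)) (Function('g')(B) = Mul(Add(-4, Mul(6, -1, -1)), Pow(Add(-5, B), -1)) = Mul(Add(-4, 6), Pow(Add(-5, B), -1)) = Mul(2, Pow(Add(-5, B), -1)))
Add(-84, Mul(Function('g')(-7), Mul(-1, 96))) = Add(-84, Mul(Mul(2, Pow(Add(-5, -7), -1)), Mul(-1, 96))) = Add(-84, Mul(Mul(2, Pow(-12, -1)), -96)) = Add(-84, Mul(Mul(2, Rational(-1, 12)), -96)) = Add(-84, Mul(Rational(-1, 6), -96)) = Add(-84, 16) = -68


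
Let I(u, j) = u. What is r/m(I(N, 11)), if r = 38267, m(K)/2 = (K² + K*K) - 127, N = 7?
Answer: -38267/58 ≈ -659.78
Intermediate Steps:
m(K) = -254 + 4*K² (m(K) = 2*((K² + K*K) - 127) = 2*((K² + K²) - 127) = 2*(2*K² - 127) = 2*(-127 + 2*K²) = -254 + 4*K²)
r/m(I(N, 11)) = 38267/(-254 + 4*7²) = 38267/(-254 + 4*49) = 38267/(-254 + 196) = 38267/(-58) = 38267*(-1/58) = -38267/58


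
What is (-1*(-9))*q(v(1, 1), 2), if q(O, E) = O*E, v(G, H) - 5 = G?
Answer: 108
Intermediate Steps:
v(G, H) = 5 + G
q(O, E) = E*O
(-1*(-9))*q(v(1, 1), 2) = (-1*(-9))*(2*(5 + 1)) = 9*(2*6) = 9*12 = 108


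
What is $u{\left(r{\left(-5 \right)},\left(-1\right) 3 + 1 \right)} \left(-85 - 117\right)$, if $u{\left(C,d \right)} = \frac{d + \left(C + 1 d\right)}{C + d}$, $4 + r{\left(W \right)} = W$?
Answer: $- \frac{2626}{11} \approx -238.73$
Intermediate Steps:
$r{\left(W \right)} = -4 + W$
$u{\left(C,d \right)} = \frac{C + 2 d}{C + d}$ ($u{\left(C,d \right)} = \frac{d + \left(C + d\right)}{C + d} = \frac{C + 2 d}{C + d}$)
$u{\left(r{\left(-5 \right)},\left(-1\right) 3 + 1 \right)} \left(-85 - 117\right) = \frac{\left(-4 - 5\right) + 2 \left(\left(-1\right) 3 + 1\right)}{\left(-4 - 5\right) + \left(\left(-1\right) 3 + 1\right)} \left(-85 - 117\right) = \frac{-9 + 2 \left(-3 + 1\right)}{-9 + \left(-3 + 1\right)} \left(-202\right) = \frac{-9 + 2 \left(-2\right)}{-9 - 2} \left(-202\right) = \frac{-9 - 4}{-11} \left(-202\right) = \left(- \frac{1}{11}\right) \left(-13\right) \left(-202\right) = \frac{13}{11} \left(-202\right) = - \frac{2626}{11}$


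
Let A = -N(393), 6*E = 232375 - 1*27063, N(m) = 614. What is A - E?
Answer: -104498/3 ≈ -34833.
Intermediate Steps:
E = 102656/3 (E = (232375 - 1*27063)/6 = (232375 - 27063)/6 = (⅙)*205312 = 102656/3 ≈ 34219.)
A = -614 (A = -1*614 = -614)
A - E = -614 - 1*102656/3 = -614 - 102656/3 = -104498/3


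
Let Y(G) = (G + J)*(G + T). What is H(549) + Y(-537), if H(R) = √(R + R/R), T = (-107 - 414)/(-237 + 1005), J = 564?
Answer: -3716433/256 + 5*√22 ≈ -14494.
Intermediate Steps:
T = -521/768 ≈ -0.67839
H(R) = √(1 + R) (H(R) = √(R + 1) = √(1 + R))
Y(G) = (564 + G)*(-521/768 + G) (Y(G) = (G + 564)*(G - 521/768) = (564 + G)*(-521/768 + G))
H(549) + Y(-537) = √(1 + 549) + (-24487/64 + (-537)² + (432631/768)*(-537)) = √550 + (-24487/64 + 288369 - 77440949/256) = 5*√22 - 3716433/256 = -3716433/256 + 5*√22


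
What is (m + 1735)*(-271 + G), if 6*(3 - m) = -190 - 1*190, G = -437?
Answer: -1275344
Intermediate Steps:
m = 199/3 (m = 3 - (-190 - 1*190)/6 = 3 - (-190 - 190)/6 = 3 - ⅙*(-380) = 3 + 190/3 = 199/3 ≈ 66.333)
(m + 1735)*(-271 + G) = (199/3 + 1735)*(-271 - 437) = (5404/3)*(-708) = -1275344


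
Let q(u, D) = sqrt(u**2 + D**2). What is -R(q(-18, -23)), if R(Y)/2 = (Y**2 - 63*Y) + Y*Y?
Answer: -3412 + 126*sqrt(853) ≈ 267.98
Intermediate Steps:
q(u, D) = sqrt(D**2 + u**2)
R(Y) = -126*Y + 4*Y**2 (R(Y) = 2*((Y**2 - 63*Y) + Y*Y) = 2*((Y**2 - 63*Y) + Y**2) = 2*(-63*Y + 2*Y**2) = -126*Y + 4*Y**2)
-R(q(-18, -23)) = -2*sqrt((-23)**2 + (-18)**2)*(-63 + 2*sqrt((-23)**2 + (-18)**2)) = -2*sqrt(529 + 324)*(-63 + 2*sqrt(529 + 324)) = -2*sqrt(853)*(-63 + 2*sqrt(853))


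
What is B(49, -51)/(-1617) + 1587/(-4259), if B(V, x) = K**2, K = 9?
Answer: -970386/2295601 ≈ -0.42272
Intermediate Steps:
B(V, x) = 81 (B(V, x) = 9**2 = 81)
B(49, -51)/(-1617) + 1587/(-4259) = 81/(-1617) + 1587/(-4259) = 81*(-1/1617) + 1587*(-1/4259) = -27/539 - 1587/4259 = -970386/2295601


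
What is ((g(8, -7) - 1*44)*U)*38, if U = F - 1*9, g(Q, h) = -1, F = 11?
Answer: -3420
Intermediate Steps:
U = 2 (U = 11 - 1*9 = 11 - 9 = 2)
((g(8, -7) - 1*44)*U)*38 = ((-1 - 1*44)*2)*38 = ((-1 - 44)*2)*38 = -45*2*38 = -90*38 = -3420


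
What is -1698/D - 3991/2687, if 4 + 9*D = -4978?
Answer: 10589786/6693317 ≈ 1.5821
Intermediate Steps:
D = -4982/9 (D = -4/9 + (1/9)*(-4978) = -4/9 - 4978/9 = -4982/9 ≈ -553.56)
-1698/D - 3991/2687 = -1698/(-4982/9) - 3991/2687 = -1698*(-9/4982) - 3991*1/2687 = 7641/2491 - 3991/2687 = 10589786/6693317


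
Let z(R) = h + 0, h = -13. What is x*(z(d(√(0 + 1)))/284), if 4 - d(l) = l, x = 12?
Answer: -39/71 ≈ -0.54930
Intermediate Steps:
d(l) = 4 - l
z(R) = -13 (z(R) = -13 + 0 = -13)
x*(z(d(√(0 + 1)))/284) = 12*(-13/284) = -39/71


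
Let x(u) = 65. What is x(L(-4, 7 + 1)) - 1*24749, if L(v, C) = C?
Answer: -24684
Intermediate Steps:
x(L(-4, 7 + 1)) - 1*24749 = 65 - 1*24749 = 65 - 24749 = -24684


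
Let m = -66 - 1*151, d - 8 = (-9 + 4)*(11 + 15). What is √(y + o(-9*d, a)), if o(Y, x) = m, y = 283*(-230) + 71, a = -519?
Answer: 2*I*√16309 ≈ 255.41*I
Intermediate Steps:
d = -122 (d = 8 + (-9 + 4)*(11 + 15) = 8 - 5*26 = 8 - 130 = -122)
y = -65019 (y = -65090 + 71 = -65019)
m = -217 (m = -66 - 151 = -217)
o(Y, x) = -217
√(y + o(-9*d, a)) = √(-65019 - 217) = √(-65236) = 2*I*√16309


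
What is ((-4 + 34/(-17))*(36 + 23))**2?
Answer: 125316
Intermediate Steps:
((-4 + 34/(-17))*(36 + 23))**2 = ((-4 + 34*(-1/17))*59)**2 = ((-4 - 2)*59)**2 = (-6*59)**2 = (-354)**2 = 125316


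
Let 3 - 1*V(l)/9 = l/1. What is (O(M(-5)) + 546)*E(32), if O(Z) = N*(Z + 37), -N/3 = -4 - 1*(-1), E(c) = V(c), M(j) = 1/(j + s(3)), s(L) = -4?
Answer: -229158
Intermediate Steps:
V(l) = 27 - 9*l (V(l) = 27 - 9*l/1 = 27 - 9*l)
M(j) = 1/(-4 + j) (M(j) = 1/(j - 4) = 1/(-4 + j))
E(c) = 27 - 9*c
N = 9 (N = -3*(-4 - 1*(-1)) = -3*(-4 + 1) = -3*(-3) = 9)
O(Z) = 333 + 9*Z (O(Z) = 9*(Z + 37) = 9*(37 + Z) = 333 + 9*Z)
(O(M(-5)) + 546)*E(32) = ((333 + 9/(-4 - 5)) + 546)*(27 - 9*32) = ((333 + 9/(-9)) + 546)*(27 - 288) = ((333 + 9*(-⅑)) + 546)*(-261) = ((333 - 1) + 546)*(-261) = (332 + 546)*(-261) = 878*(-261) = -229158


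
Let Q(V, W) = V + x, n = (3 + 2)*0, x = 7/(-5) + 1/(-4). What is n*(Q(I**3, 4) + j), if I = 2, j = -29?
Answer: 0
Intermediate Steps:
x = -33/20 (x = 7*(-1/5) + 1*(-1/4) = -7/5 - 1/4 = -33/20 ≈ -1.6500)
n = 0 (n = 5*0 = 0)
Q(V, W) = -33/20 + V (Q(V, W) = V - 33/20 = -33/20 + V)
n*(Q(I**3, 4) + j) = 0*((-33/20 + 2**3) - 29) = 0*((-33/20 + 8) - 29) = 0*(127/20 - 29) = 0*(-453/20) = 0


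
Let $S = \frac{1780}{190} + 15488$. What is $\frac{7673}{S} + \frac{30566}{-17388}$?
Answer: $- \frac{269383931}{213329025} \approx -1.2628$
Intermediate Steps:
$S = \frac{294450}{19}$ ($S = 1780 \cdot \frac{1}{190} + 15488 = \frac{178}{19} + 15488 = \frac{294450}{19} \approx 15497.0$)
$\frac{7673}{S} + \frac{30566}{-17388} = \frac{7673}{\frac{294450}{19}} + \frac{30566}{-17388} = 7673 \cdot \frac{19}{294450} + 30566 \left(- \frac{1}{17388}\right) = \frac{145787}{294450} - \frac{15283}{8694} = - \frac{269383931}{213329025}$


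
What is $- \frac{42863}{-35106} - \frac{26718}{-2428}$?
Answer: $\frac{130254184}{10654671} \approx 12.225$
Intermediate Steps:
$- \frac{42863}{-35106} - \frac{26718}{-2428} = \left(-42863\right) \left(- \frac{1}{35106}\right) - - \frac{13359}{1214} = \frac{42863}{35106} + \frac{13359}{1214} = \frac{130254184}{10654671}$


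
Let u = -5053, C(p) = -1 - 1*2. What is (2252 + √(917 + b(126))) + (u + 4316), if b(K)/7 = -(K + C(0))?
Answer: 1515 + 2*√14 ≈ 1522.5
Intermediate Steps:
C(p) = -3 (C(p) = -1 - 2 = -3)
b(K) = 21 - 7*K (b(K) = 7*(-(K - 3)) = 7*(-(-3 + K)) = 7*(3 - K) = 21 - 7*K)
(2252 + √(917 + b(126))) + (u + 4316) = (2252 + √(917 + (21 - 7*126))) + (-5053 + 4316) = (2252 + √(917 + (21 - 882))) - 737 = (2252 + √(917 - 861)) - 737 = (2252 + √56) - 737 = (2252 + 2*√14) - 737 = 1515 + 2*√14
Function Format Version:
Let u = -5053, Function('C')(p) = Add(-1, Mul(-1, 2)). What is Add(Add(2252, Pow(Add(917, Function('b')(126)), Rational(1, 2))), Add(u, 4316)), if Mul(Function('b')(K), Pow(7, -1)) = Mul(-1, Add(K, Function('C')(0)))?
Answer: Add(1515, Mul(2, Pow(14, Rational(1, 2)))) ≈ 1522.5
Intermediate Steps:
Function('C')(p) = -3 (Function('C')(p) = Add(-1, -2) = -3)
Function('b')(K) = Add(21, Mul(-7, K)) (Function('b')(K) = Mul(7, Mul(-1, Add(K, -3))) = Mul(7, Mul(-1, Add(-3, K))) = Mul(7, Add(3, Mul(-1, K))) = Add(21, Mul(-7, K)))
Add(Add(2252, Pow(Add(917, Function('b')(126)), Rational(1, 2))), Add(u, 4316)) = Add(Add(2252, Pow(Add(917, Add(21, Mul(-7, 126))), Rational(1, 2))), Add(-5053, 4316)) = Add(Add(2252, Pow(Add(917, Add(21, -882)), Rational(1, 2))), -737) = Add(Add(2252, Pow(Add(917, -861), Rational(1, 2))), -737) = Add(Add(2252, Pow(56, Rational(1, 2))), -737) = Add(Add(2252, Mul(2, Pow(14, Rational(1, 2)))), -737) = Add(1515, Mul(2, Pow(14, Rational(1, 2))))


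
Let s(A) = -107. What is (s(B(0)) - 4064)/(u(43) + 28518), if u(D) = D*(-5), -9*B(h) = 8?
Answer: -4171/28303 ≈ -0.14737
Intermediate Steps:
B(h) = -8/9 (B(h) = -1/9*8 = -8/9)
u(D) = -5*D
(s(B(0)) - 4064)/(u(43) + 28518) = (-107 - 4064)/(-5*43 + 28518) = -4171/(-215 + 28518) = -4171/28303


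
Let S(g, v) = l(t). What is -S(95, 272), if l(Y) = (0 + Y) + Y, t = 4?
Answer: -8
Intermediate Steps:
l(Y) = 2*Y (l(Y) = Y + Y = 2*Y)
S(g, v) = 8 (S(g, v) = 2*4 = 8)
-S(95, 272) = -1*8 = -8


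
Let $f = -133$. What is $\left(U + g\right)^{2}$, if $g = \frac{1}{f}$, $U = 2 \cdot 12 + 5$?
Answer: $\frac{14868736}{17689} \approx 840.56$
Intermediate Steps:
$U = 29$ ($U = 24 + 5 = 29$)
$g = - \frac{1}{133}$ ($g = \frac{1}{-133} = - \frac{1}{133} \approx -0.0075188$)
$\left(U + g\right)^{2} = \left(29 - \frac{1}{133}\right)^{2} = \left(\frac{3856}{133}\right)^{2} = \frac{14868736}{17689}$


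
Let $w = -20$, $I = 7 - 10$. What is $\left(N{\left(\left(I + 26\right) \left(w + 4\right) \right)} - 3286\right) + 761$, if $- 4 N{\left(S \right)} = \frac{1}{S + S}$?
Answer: $- \frac{7433599}{2944} \approx -2525.0$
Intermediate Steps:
$I = -3$
$N{\left(S \right)} = - \frac{1}{8 S}$ ($N{\left(S \right)} = - \frac{1}{4 \left(S + S\right)} = - \frac{1}{4 \cdot 2 S} = - \frac{\frac{1}{2} \frac{1}{S}}{4} = - \frac{1}{8 S}$)
$\left(N{\left(\left(I + 26\right) \left(w + 4\right) \right)} - 3286\right) + 761 = \left(- \frac{1}{8 \left(-3 + 26\right) \left(-20 + 4\right)} - 3286\right) + 761 = \left(- \frac{1}{8 \cdot 23 \left(-16\right)} - 3286\right) + 761 = \left(- \frac{1}{8 \left(-368\right)} - 3286\right) + 761 = \left(\left(- \frac{1}{8}\right) \left(- \frac{1}{368}\right) - 3286\right) + 761 = \left(\frac{1}{2944} - 3286\right) + 761 = - \frac{9673983}{2944} + 761 = - \frac{7433599}{2944}$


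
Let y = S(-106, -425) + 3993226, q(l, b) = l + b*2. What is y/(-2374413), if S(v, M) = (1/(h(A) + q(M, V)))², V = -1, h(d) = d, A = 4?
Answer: -714503934955/424851343677 ≈ -1.6818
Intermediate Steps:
q(l, b) = l + 2*b
S(v, M) = (2 + M)⁻² (S(v, M) = (1/(4 + (M + 2*(-1))))² = (1/(4 + (M - 2)))² = (1/(4 + (-2 + M)))² = (1/(2 + M))² = (2 + M)⁻²)
y = 714503934955/178929 (y = (2 - 425)⁻² + 3993226 = (-423)⁻² + 3993226 = 1/178929 + 3993226 = 714503934955/178929 ≈ 3.9932e+6)
y/(-2374413) = (714503934955/178929)/(-2374413) = (714503934955/178929)*(-1/2374413) = -714503934955/424851343677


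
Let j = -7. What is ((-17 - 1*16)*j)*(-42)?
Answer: -9702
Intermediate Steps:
((-17 - 1*16)*j)*(-42) = ((-17 - 1*16)*(-7))*(-42) = ((-17 - 16)*(-7))*(-42) = -33*(-7)*(-42) = 231*(-42) = -9702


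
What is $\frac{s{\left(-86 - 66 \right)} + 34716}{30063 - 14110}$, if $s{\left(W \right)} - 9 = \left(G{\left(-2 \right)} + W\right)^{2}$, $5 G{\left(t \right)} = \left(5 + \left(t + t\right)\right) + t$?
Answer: $\frac{1447246}{398825} \approx 3.6288$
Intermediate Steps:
$G{\left(t \right)} = 1 + \frac{3 t}{5}$ ($G{\left(t \right)} = \frac{\left(5 + \left(t + t\right)\right) + t}{5} = \frac{\left(5 + 2 t\right) + t}{5} = \frac{5 + 3 t}{5} = 1 + \frac{3 t}{5}$)
$s{\left(W \right)} = 9 + \left(- \frac{1}{5} + W\right)^{2}$ ($s{\left(W \right)} = 9 + \left(\left(1 + \frac{3}{5} \left(-2\right)\right) + W\right)^{2} = 9 + \left(\left(1 - \frac{6}{5}\right) + W\right)^{2} = 9 + \left(- \frac{1}{5} + W\right)^{2}$)
$\frac{s{\left(-86 - 66 \right)} + 34716}{30063 - 14110} = \frac{\left(9 + \frac{\left(-1 + 5 \left(-86 - 66\right)\right)^{2}}{25}\right) + 34716}{30063 - 14110} = \frac{\left(9 + \frac{\left(-1 + 5 \left(-152\right)\right)^{2}}{25}\right) + 34716}{15953} = \left(\left(9 + \frac{\left(-1 - 760\right)^{2}}{25}\right) + 34716\right) \frac{1}{15953} = \left(\left(9 + \frac{\left(-761\right)^{2}}{25}\right) + 34716\right) \frac{1}{15953} = \left(\left(9 + \frac{1}{25} \cdot 579121\right) + 34716\right) \frac{1}{15953} = \left(\left(9 + \frac{579121}{25}\right) + 34716\right) \frac{1}{15953} = \left(\frac{579346}{25} + 34716\right) \frac{1}{15953} = \frac{1447246}{25} \cdot \frac{1}{15953} = \frac{1447246}{398825}$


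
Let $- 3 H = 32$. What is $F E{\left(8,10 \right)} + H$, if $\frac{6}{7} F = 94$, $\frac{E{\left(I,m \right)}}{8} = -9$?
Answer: $- \frac{23720}{3} \approx -7906.7$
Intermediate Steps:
$H = - \frac{32}{3}$ ($H = \left(- \frac{1}{3}\right) 32 = - \frac{32}{3} \approx -10.667$)
$E{\left(I,m \right)} = -72$ ($E{\left(I,m \right)} = 8 \left(-9\right) = -72$)
$F = \frac{329}{3}$ ($F = \frac{7}{6} \cdot 94 = \frac{329}{3} \approx 109.67$)
$F E{\left(8,10 \right)} + H = \frac{329}{3} \left(-72\right) - \frac{32}{3} = -7896 - \frac{32}{3} = - \frac{23720}{3}$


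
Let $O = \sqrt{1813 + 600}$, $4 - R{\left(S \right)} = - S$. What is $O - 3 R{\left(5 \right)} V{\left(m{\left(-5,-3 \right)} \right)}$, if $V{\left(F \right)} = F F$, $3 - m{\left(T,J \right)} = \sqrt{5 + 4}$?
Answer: $0$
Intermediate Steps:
$m{\left(T,J \right)} = 0$ ($m{\left(T,J \right)} = 3 - \sqrt{5 + 4} = 3 - \sqrt{9} = 3 - 3 = 0$)
$R{\left(S \right)} = 4 + S$ ($R{\left(S \right)} = 4 - - S = 4 + S$)
$V{\left(F \right)} = F^{2}$
$O = \sqrt{2413} \approx 49.122$
$O - 3 R{\left(5 \right)} V{\left(m{\left(-5,-3 \right)} \right)} = \sqrt{2413} - 3 \left(4 + 5\right) 0^{2} = \sqrt{2413} \left(-3\right) 9 \cdot 0 = \sqrt{2413} \left(\left(-27\right) 0\right) = \sqrt{2413} \cdot 0 = 0$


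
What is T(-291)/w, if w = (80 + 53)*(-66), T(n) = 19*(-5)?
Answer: 5/462 ≈ 0.010823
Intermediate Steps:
T(n) = -95
w = -8778 (w = 133*(-66) = -8778)
T(-291)/w = -95/(-8778) = -95*(-1/8778) = 5/462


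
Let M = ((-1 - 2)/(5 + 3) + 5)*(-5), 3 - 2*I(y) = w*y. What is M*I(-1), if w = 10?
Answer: -2405/16 ≈ -150.31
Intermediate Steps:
I(y) = 3/2 - 5*y
M = -185/8 (M = (-3/8 + 5)*(-5) = (37/8)*(-5) = -185/8 ≈ -23.125)
M*I(-1) = -185*(3/2 - 5*(-1))/8 = -185*(3/2 + 5)/8 = -185/8*13/2 = -2405/16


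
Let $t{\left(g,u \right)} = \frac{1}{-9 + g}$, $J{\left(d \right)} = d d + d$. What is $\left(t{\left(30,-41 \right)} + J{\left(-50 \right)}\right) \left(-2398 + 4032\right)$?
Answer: $\frac{84070934}{21} \approx 4.0034 \cdot 10^{6}$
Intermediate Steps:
$J{\left(d \right)} = d + d^{2}$ ($J{\left(d \right)} = d^{2} + d = d + d^{2}$)
$\left(t{\left(30,-41 \right)} + J{\left(-50 \right)}\right) \left(-2398 + 4032\right) = \left(\frac{1}{-9 + 30} - 50 \left(1 - 50\right)\right) \left(-2398 + 4032\right) = \left(\frac{1}{21} - -2450\right) 1634 = \left(\frac{1}{21} + 2450\right) 1634 = \frac{51451}{21} \cdot 1634 = \frac{84070934}{21}$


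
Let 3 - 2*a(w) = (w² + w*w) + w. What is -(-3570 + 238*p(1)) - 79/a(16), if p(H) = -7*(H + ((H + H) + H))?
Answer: 5373008/525 ≈ 10234.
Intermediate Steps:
a(w) = 3/2 - w² - w/2 (a(w) = 3/2 - ((w² + w*w) + w)/2 = 3/2 - ((w² + w²) + w)/2 = 3/2 - (2*w² + w)/2 = 3/2 - (w + 2*w²)/2 = 3/2 + (-w² - w/2) = 3/2 - w² - w/2)
p(H) = -28*H (p(H) = -7*(H + (2*H + H)) = -7*(H + 3*H) = -28*H)
-(-3570 + 238*p(1)) - 79/a(16) = -238/(1/(-15 - 28*1)) - 79/(3/2 - 1*16² - ½*16) = -238/(1/(-15 - 28)) - 79/(3/2 - 1*256 - 8) = -238/(1/(-43)) - 79/(3/2 - 256 - 8) = -238/(-1/43) - 79/(-525/2) = -238*(-43) - 79*(-2/525) = 10234 + 158/525 = 5373008/525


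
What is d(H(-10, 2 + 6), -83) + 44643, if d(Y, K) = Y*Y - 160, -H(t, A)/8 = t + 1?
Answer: 49667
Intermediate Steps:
H(t, A) = -8 - 8*t (H(t, A) = -8*(t + 1) = -8*(1 + t) = -8 - 8*t)
d(Y, K) = -160 + Y² (d(Y, K) = Y² - 160 = -160 + Y²)
d(H(-10, 2 + 6), -83) + 44643 = (-160 + (-8 - 8*(-10))²) + 44643 = (-160 + (-8 + 80)²) + 44643 = (-160 + 72²) + 44643 = (-160 + 5184) + 44643 = 5024 + 44643 = 49667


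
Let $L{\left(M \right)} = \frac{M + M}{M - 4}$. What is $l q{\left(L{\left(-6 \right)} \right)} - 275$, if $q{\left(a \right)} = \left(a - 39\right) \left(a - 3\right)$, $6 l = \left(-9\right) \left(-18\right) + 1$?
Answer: $\frac{78671}{50} \approx 1573.4$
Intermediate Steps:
$L{\left(M \right)} = \frac{2 M}{-4 + M}$
$l = \frac{163}{6}$ ($l = \frac{\left(-9\right) \left(-18\right) + 1}{6} = \frac{162 + 1}{6} = \frac{1}{6} \cdot 163 = \frac{163}{6} \approx 27.167$)
$q{\left(a \right)} = \left(-39 + a\right) \left(-3 + a\right)$
$l q{\left(L{\left(-6 \right)} \right)} - 275 = \frac{163 \left(117 + \left(2 \left(-6\right) \frac{1}{-4 - 6}\right)^{2} - 42 \cdot 2 \left(-6\right) \frac{1}{-4 - 6}\right)}{6} - 275 = \frac{163 \left(117 + \left(2 \left(-6\right) \frac{1}{-10}\right)^{2} - 42 \cdot 2 \left(-6\right) \frac{1}{-10}\right)}{6} - 275 = \frac{163 \left(117 + \left(2 \left(-6\right) \left(- \frac{1}{10}\right)\right)^{2} - 42 \cdot 2 \left(-6\right) \left(- \frac{1}{10}\right)\right)}{6} - 275 = \frac{163 \left(117 + \left(\frac{6}{5}\right)^{2} - \frac{252}{5}\right)}{6} - 275 = \frac{163 \left(117 + \frac{36}{25} - \frac{252}{5}\right)}{6} - 275 = \frac{163}{6} \cdot \frac{1701}{25} - 275 = \frac{92421}{50} - 275 = \frac{78671}{50}$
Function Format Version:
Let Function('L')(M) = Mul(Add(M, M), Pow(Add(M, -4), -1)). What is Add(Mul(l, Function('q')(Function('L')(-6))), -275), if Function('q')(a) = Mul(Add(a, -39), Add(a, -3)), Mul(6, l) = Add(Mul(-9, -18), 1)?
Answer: Rational(78671, 50) ≈ 1573.4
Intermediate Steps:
Function('L')(M) = Mul(2, M, Pow(Add(-4, M), -1)) (Function('L')(M) = Mul(Mul(2, M), Pow(Add(-4, M), -1)) = Mul(2, M, Pow(Add(-4, M), -1)))
l = Rational(163, 6) (l = Mul(Rational(1, 6), Add(Mul(-9, -18), 1)) = Mul(Rational(1, 6), Add(162, 1)) = Mul(Rational(1, 6), 163) = Rational(163, 6) ≈ 27.167)
Function('q')(a) = Mul(Add(-39, a), Add(-3, a))
Add(Mul(l, Function('q')(Function('L')(-6))), -275) = Add(Mul(Rational(163, 6), Add(117, Pow(Mul(2, -6, Pow(Add(-4, -6), -1)), 2), Mul(-42, Mul(2, -6, Pow(Add(-4, -6), -1))))), -275) = Add(Mul(Rational(163, 6), Add(117, Pow(Mul(2, -6, Pow(-10, -1)), 2), Mul(-42, Mul(2, -6, Pow(-10, -1))))), -275) = Add(Mul(Rational(163, 6), Add(117, Pow(Mul(2, -6, Rational(-1, 10)), 2), Mul(-42, Mul(2, -6, Rational(-1, 10))))), -275) = Add(Mul(Rational(163, 6), Add(117, Pow(Rational(6, 5), 2), Mul(-42, Rational(6, 5)))), -275) = Add(Mul(Rational(163, 6), Add(117, Rational(36, 25), Rational(-252, 5))), -275) = Add(Mul(Rational(163, 6), Rational(1701, 25)), -275) = Add(Rational(92421, 50), -275) = Rational(78671, 50)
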